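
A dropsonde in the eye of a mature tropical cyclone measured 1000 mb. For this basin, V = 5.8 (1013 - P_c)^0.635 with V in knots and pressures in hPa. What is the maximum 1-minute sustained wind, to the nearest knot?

30 kt

ΔP = 1013 − 1000 = 13 mb.
13^0.635 ≈ 5.097.
V ≈ 5.8 × 5.097 ≈ 29.6 kt.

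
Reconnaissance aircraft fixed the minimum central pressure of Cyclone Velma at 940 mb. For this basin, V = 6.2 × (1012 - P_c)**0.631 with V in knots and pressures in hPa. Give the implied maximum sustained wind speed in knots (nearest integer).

92 kt

ΔP = 1012 − 940 = 72 mb.
72^0.631 ≈ 14.859.
V ≈ 6.2 × 14.859 ≈ 92.1 kt.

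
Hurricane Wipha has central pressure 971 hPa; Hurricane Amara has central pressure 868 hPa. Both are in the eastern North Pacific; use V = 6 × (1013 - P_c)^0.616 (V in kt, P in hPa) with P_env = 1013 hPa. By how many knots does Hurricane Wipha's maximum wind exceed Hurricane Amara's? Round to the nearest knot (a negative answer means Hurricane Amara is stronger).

Hurricane Wipha: ΔP = 42; V ≈ 6 × 42^0.616 ≈ 59.99 kt.
Hurricane Amara: ΔP = 145; V ≈ 6 × 145^0.616 ≈ 128.69 kt.
Difference ≈ 59.99 − 128.69 = -68.70 → -69 kt.

-69 kt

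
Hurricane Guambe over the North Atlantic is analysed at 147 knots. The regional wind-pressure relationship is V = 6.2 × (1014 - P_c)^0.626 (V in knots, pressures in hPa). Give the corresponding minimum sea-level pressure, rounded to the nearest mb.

ΔP = (V / 6.2)^(1/0.626) = (147/6.2)^1.597.
147/6.2 = 23.710; 23.710^1.597 ≈ 157.17 mb.
P_c = 1014 − 157.17 = 856.83 ≈ 857 mb.

857 mb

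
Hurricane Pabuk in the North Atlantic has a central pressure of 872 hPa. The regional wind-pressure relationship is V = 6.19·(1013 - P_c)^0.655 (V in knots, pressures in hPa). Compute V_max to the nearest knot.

ΔP = 1013 − 872 = 141 hPa.
141^0.655 ≈ 25.570.
V ≈ 6.19 × 25.570 ≈ 158.3 kt.

158 kt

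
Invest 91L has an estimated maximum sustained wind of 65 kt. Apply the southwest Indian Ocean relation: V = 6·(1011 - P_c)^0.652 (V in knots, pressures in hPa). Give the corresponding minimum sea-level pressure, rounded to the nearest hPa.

ΔP = (V / 6)^(1/0.652) = (65/6)^1.534.
65/6 = 10.833; 10.833^1.534 ≈ 38.64 hPa.
P_c = 1011 − 38.64 = 972.36 ≈ 972 hPa.

972 hPa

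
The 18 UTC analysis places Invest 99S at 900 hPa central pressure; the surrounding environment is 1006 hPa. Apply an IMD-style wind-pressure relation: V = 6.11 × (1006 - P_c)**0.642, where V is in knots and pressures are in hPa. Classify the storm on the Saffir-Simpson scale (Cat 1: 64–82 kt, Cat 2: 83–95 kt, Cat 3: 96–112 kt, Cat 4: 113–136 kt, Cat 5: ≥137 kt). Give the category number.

ΔP = 1006 − 900 = 106 hPa.
V ≈ 6.11 × 106^0.642 = 6.11 × 19.96 ≈ 122 kt.
122 kt falls in the Category 4 band.

4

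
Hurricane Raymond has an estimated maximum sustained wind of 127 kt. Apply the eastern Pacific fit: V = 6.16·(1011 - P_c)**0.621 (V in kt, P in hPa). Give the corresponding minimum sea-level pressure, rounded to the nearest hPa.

880 hPa

ΔP = (V / 6.16)^(1/0.621) = (127/6.16)^1.610.
127/6.16 = 20.617; 20.617^1.610 ≈ 130.71 hPa.
P_c = 1011 − 130.71 = 880.29 ≈ 880 hPa.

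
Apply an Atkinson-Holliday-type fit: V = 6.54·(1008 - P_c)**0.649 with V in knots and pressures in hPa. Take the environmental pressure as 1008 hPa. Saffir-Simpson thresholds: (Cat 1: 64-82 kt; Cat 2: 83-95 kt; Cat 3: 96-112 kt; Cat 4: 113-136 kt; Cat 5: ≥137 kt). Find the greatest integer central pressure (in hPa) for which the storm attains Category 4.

927 hPa

Category 4 begins at V = 113 kt.
Required ΔP = (113/6.54)^(1/0.649) = 17.278^1.541 ≈ 80.68 hPa.
P_c ≤ 1008 − 80.68 = 927.32, so the highest integer P_c is 927 hPa.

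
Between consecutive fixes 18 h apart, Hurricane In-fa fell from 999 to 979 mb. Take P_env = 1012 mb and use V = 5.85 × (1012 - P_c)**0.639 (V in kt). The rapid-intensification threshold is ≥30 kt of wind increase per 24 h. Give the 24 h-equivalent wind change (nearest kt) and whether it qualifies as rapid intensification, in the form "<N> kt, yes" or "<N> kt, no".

33 kt, yes

V₁: ΔP = 13, V ≈ 5.85 × 13^0.639 ≈ 30.13 kt.
V₂: ΔP = 33, V ≈ 5.85 × 33^0.639 ≈ 54.64 kt.
ΔV over 18 h = 24.51 kt → 24 h equivalent = 24.51 × 24/18 ≈ 32.68 kt.
33 kt ≥ 30 kt ⇒ rapid intensification.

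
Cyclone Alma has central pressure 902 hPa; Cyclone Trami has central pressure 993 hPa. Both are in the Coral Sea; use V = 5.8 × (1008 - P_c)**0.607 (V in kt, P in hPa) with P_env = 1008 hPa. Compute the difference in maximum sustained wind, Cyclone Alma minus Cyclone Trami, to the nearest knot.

Cyclone Alma: ΔP = 106; V ≈ 5.8 × 106^0.607 ≈ 98.35 kt.
Cyclone Trami: ΔP = 15; V ≈ 5.8 × 15^0.607 ≈ 30.01 kt.
Difference ≈ 98.35 − 30.01 = 68.34 → 68 kt.

68 kt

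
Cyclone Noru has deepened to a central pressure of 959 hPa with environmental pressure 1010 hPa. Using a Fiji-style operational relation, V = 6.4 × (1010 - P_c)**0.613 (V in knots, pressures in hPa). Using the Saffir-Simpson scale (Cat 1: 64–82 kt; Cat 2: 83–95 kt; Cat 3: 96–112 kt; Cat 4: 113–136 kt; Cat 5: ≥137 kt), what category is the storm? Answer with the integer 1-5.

1

ΔP = 1010 − 959 = 51 hPa.
V ≈ 6.4 × 51^0.613 = 6.4 × 11.14 ≈ 71 kt.
71 kt falls in the Category 1 band.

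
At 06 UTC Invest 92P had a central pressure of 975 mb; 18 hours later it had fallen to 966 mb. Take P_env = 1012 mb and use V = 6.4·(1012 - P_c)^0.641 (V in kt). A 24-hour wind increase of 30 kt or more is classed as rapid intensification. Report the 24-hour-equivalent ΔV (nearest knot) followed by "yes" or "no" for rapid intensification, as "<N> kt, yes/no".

V₁: ΔP = 37, V ≈ 6.4 × 37^0.641 ≈ 64.77 kt.
V₂: ΔP = 46, V ≈ 6.4 × 46^0.641 ≈ 74.47 kt.
ΔV over 18 h = 9.70 kt → 24 h equivalent = 9.70 × 24/18 ≈ 12.93 kt.
13 kt < 30 kt ⇒ not rapid intensification.

13 kt, no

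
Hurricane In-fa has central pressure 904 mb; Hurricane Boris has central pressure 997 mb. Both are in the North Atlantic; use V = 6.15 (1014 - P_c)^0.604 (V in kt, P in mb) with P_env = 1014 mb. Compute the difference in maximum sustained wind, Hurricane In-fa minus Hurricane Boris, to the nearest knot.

Hurricane In-fa: ΔP = 110; V ≈ 6.15 × 110^0.604 ≈ 105.17 kt.
Hurricane Boris: ΔP = 17; V ≈ 6.15 × 17^0.604 ≈ 34.05 kt.
Difference ≈ 105.17 − 34.05 = 71.12 → 71 kt.

71 kt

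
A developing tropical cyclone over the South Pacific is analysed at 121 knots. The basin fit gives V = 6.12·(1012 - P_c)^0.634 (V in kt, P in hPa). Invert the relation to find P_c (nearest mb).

901 mb

ΔP = (V / 6.12)^(1/0.634) = (121/6.12)^1.577.
121/6.12 = 19.771; 19.771^1.577 ≈ 110.72 mb.
P_c = 1012 − 110.72 = 901.28 ≈ 901 mb.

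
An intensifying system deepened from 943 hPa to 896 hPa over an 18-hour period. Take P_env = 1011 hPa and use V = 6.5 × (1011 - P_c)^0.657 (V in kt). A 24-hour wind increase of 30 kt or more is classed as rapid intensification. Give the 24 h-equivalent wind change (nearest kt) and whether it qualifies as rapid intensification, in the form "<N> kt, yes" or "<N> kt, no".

V₁: ΔP = 68, V ≈ 6.5 × 68^0.657 ≈ 103.96 kt.
V₂: ΔP = 115, V ≈ 6.5 × 115^0.657 ≈ 146.82 kt.
ΔV over 18 h = 42.86 kt → 24 h equivalent = 42.86 × 24/18 ≈ 57.15 kt.
57 kt ≥ 30 kt ⇒ rapid intensification.

57 kt, yes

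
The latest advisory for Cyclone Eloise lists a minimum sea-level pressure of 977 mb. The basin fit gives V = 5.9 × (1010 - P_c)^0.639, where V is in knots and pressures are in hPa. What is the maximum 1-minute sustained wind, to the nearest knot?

55 kt

ΔP = 1010 − 977 = 33 mb.
33^0.639 ≈ 9.340.
V ≈ 5.9 × 9.340 ≈ 55.1 kt.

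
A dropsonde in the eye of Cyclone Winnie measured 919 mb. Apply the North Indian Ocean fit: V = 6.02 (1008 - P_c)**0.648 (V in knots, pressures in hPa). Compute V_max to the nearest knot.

110 kt

ΔP = 1008 − 919 = 89 mb.
89^0.648 ≈ 18.332.
V ≈ 6.02 × 18.332 ≈ 110.4 kt.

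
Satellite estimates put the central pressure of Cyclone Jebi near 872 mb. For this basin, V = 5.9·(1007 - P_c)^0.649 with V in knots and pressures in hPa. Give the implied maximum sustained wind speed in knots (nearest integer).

ΔP = 1007 − 872 = 135 mb.
135^0.649 ≈ 24.132.
V ≈ 5.9 × 24.132 ≈ 142.4 kt.

142 kt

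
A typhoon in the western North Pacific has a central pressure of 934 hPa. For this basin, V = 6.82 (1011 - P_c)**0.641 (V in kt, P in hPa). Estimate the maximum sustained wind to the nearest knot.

110 kt

ΔP = 1011 − 934 = 77 hPa.
77^0.641 ≈ 16.190.
V ≈ 6.82 × 16.190 ≈ 110.4 kt.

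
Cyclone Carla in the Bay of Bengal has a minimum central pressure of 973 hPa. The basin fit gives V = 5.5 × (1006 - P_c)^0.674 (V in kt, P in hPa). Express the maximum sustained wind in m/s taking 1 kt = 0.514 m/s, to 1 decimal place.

29.8 m/s

ΔP = 1006 − 973 = 33 hPa.
V ≈ 5.5 × 33^0.674 = 5.5 × 10.555 ≈ 58.055 kt.
58.055 × 0.514 ≈ 29.84 m/s → 29.8 m/s.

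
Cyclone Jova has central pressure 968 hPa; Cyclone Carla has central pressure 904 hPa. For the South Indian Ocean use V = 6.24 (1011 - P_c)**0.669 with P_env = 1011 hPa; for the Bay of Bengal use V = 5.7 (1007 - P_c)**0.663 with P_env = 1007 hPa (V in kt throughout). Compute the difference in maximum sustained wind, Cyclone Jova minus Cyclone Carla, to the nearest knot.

Cyclone Jova: ΔP = 43; V ≈ 6.24 × 43^0.669 ≈ 77.26 kt.
Cyclone Carla: ΔP = 103; V ≈ 5.7 × 103^0.663 ≈ 123.14 kt.
Difference ≈ 77.26 − 123.14 = -45.88 → -46 kt.

-46 kt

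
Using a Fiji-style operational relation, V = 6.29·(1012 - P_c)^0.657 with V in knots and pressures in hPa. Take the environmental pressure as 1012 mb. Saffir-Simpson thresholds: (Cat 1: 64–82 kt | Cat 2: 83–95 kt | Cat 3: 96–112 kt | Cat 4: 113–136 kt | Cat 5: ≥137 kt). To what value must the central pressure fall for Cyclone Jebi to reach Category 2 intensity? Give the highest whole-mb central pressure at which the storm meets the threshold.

Category 2 begins at V = 83 kt.
Required ΔP = (83/6.29)^(1/0.657) = 13.196^1.522 ≈ 50.74 mb.
P_c ≤ 1012 − 50.74 = 961.26, so the highest integer P_c is 961 mb.

961 mb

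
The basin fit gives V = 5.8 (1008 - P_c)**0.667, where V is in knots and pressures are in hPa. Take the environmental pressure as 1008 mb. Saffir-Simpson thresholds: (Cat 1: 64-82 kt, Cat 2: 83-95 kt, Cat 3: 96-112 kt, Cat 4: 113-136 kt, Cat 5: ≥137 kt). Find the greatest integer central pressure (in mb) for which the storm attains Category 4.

Category 4 begins at V = 113 kt.
Required ΔP = (113/5.8)^(1/0.667) = 19.483^1.499 ≈ 85.80 mb.
P_c ≤ 1008 − 85.80 = 922.20, so the highest integer P_c is 922 mb.

922 mb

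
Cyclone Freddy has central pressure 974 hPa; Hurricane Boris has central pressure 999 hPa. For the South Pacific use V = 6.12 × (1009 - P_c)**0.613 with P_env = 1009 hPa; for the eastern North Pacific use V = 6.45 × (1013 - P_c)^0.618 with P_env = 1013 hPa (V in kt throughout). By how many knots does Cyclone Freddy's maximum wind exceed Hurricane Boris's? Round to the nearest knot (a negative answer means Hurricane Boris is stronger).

21 kt

Cyclone Freddy: ΔP = 35; V ≈ 6.12 × 35^0.613 ≈ 54.11 kt.
Hurricane Boris: ΔP = 14; V ≈ 6.45 × 14^0.618 ≈ 32.95 kt.
Difference ≈ 54.11 − 32.95 = 21.16 → 21 kt.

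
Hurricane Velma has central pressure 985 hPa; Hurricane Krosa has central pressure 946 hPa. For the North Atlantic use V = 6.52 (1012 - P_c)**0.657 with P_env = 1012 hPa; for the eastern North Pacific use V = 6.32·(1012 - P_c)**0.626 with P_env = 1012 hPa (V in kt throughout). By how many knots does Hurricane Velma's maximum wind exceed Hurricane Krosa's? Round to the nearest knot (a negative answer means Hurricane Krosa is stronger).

Hurricane Velma: ΔP = 27; V ≈ 6.52 × 27^0.657 ≈ 56.84 kt.
Hurricane Krosa: ΔP = 66; V ≈ 6.32 × 66^0.626 ≈ 87.05 kt.
Difference ≈ 56.84 − 87.05 = -30.21 → -30 kt.

-30 kt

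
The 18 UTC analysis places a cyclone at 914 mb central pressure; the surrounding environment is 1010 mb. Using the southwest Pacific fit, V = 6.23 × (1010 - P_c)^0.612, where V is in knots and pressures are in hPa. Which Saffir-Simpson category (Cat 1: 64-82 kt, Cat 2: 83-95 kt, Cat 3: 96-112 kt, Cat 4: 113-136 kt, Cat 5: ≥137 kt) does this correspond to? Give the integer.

3

ΔP = 1010 − 914 = 96 mb.
V ≈ 6.23 × 96^0.612 = 6.23 × 16.34 ≈ 102 kt.
102 kt falls in the Category 3 band.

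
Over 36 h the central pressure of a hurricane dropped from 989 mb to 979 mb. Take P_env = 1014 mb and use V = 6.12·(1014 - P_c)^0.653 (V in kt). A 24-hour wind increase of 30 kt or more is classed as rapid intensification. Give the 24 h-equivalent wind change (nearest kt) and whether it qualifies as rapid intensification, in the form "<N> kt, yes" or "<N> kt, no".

V₁: ΔP = 25, V ≈ 6.12 × 25^0.653 ≈ 50.07 kt.
V₂: ΔP = 35, V ≈ 6.12 × 35^0.653 ≈ 62.38 kt.
ΔV over 36 h = 12.31 kt → 24 h equivalent = 12.31 × 24/36 ≈ 8.21 kt.
8 kt < 30 kt ⇒ not rapid intensification.

8 kt, no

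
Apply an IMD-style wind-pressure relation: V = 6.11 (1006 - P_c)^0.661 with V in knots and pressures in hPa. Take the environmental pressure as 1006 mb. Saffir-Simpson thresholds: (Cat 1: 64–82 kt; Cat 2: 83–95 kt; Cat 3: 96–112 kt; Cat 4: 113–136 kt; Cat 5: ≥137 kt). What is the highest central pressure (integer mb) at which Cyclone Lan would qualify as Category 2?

Category 2 begins at V = 83 kt.
Required ΔP = (83/6.11)^(1/0.661) = 13.584^1.513 ≈ 51.78 mb.
P_c ≤ 1006 − 51.78 = 954.22, so the highest integer P_c is 954 mb.

954 mb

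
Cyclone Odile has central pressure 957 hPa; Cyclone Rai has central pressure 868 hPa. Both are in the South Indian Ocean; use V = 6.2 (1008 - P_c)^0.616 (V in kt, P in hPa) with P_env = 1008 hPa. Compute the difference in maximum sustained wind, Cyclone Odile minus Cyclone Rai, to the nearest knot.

Cyclone Odile: ΔP = 51; V ≈ 6.2 × 51^0.616 ≈ 69.86 kt.
Cyclone Rai: ΔP = 140; V ≈ 6.2 × 140^0.616 ≈ 130.14 kt.
Difference ≈ 69.86 − 130.14 = -60.28 → -60 kt.

-60 kt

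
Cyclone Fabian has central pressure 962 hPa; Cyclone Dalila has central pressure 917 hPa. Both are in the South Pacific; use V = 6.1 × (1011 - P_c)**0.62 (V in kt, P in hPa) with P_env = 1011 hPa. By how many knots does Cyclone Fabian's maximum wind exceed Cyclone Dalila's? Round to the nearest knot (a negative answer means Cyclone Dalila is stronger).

Cyclone Fabian: ΔP = 49; V ≈ 6.1 × 49^0.62 ≈ 68.12 kt.
Cyclone Dalila: ΔP = 94; V ≈ 6.1 × 94^0.62 ≈ 102.02 kt.
Difference ≈ 68.12 − 102.02 = -33.90 → -34 kt.

-34 kt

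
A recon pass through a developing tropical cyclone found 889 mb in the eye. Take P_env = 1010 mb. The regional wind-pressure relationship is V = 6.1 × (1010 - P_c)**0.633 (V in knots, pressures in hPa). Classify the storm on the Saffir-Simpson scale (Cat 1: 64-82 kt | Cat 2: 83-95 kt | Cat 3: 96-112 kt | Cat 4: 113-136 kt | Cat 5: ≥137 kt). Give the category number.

ΔP = 1010 − 889 = 121 mb.
V ≈ 6.1 × 121^0.633 = 6.1 × 20.82 ≈ 127 kt.
127 kt falls in the Category 4 band.

4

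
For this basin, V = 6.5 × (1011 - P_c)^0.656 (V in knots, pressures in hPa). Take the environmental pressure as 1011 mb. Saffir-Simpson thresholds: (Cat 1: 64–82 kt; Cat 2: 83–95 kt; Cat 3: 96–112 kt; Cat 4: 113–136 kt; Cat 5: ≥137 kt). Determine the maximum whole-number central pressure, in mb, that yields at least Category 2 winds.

962 mb

Category 2 begins at V = 83 kt.
Required ΔP = (83/6.5)^(1/0.656) = 12.769^1.524 ≈ 48.55 mb.
P_c ≤ 1011 − 48.55 = 962.45, so the highest integer P_c is 962 mb.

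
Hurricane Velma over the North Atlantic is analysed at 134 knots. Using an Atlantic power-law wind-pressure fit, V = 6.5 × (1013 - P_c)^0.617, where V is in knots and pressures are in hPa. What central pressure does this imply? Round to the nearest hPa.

ΔP = (V / 6.5)^(1/0.617) = (134/6.5)^1.621.
134/6.5 = 20.615; 20.615^1.621 ≈ 134.89 hPa.
P_c = 1013 − 134.89 = 878.11 ≈ 878 hPa.

878 hPa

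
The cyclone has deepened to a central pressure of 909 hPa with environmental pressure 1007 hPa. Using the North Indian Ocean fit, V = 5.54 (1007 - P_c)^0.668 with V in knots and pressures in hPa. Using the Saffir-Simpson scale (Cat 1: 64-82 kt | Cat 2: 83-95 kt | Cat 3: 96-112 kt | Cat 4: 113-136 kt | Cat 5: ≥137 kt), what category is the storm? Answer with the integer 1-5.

ΔP = 1007 − 909 = 98 hPa.
V ≈ 5.54 × 98^0.668 = 5.54 × 21.39 ≈ 118 kt.
118 kt falls in the Category 4 band.

4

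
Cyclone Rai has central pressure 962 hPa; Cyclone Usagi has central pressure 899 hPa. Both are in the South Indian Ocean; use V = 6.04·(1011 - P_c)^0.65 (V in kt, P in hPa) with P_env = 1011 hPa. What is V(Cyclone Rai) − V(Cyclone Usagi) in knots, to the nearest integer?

Cyclone Rai: ΔP = 49; V ≈ 6.04 × 49^0.65 ≈ 75.80 kt.
Cyclone Usagi: ΔP = 112; V ≈ 6.04 × 112^0.65 ≈ 129.73 kt.
Difference ≈ 75.80 − 129.73 = -53.93 → -54 kt.

-54 kt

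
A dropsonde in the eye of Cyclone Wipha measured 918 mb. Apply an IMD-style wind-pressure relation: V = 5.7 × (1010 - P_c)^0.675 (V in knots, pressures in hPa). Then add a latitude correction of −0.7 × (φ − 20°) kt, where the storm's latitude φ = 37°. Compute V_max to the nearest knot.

109 kt

ΔP = 1010 − 918 = 92 mb.
92^0.675 ≈ 21.162.
V ≈ 5.7 × 21.162 ≈ 120.6 kt.
Latitude correction: −0.7 × (37 − 20) = -11.9 kt.
Corrected V ≈ 108.7 kt → 109 kt.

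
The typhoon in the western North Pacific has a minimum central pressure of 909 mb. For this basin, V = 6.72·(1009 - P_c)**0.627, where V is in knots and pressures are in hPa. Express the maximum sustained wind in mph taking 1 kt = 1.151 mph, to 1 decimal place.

138.8 mph

ΔP = 1009 − 909 = 100 mb.
V ≈ 6.72 × 100^0.627 = 6.72 × 17.947 ≈ 120.606 kt.
120.606 × 1.151 ≈ 138.82 mph → 138.8 mph.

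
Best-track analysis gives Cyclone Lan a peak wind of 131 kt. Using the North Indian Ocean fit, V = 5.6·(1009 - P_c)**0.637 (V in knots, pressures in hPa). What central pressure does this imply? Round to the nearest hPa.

ΔP = (V / 5.6)^(1/0.637) = (131/5.6)^1.570.
131/5.6 = 23.393; 23.393^1.570 ≈ 141.02 hPa.
P_c = 1009 − 141.02 = 867.98 ≈ 868 hPa.

868 hPa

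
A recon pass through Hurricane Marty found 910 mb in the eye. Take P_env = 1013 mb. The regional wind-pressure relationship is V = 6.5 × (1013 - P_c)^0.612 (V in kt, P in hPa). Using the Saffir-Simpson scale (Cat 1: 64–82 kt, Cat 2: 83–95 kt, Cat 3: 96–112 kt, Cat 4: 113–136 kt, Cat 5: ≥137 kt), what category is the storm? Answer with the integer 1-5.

ΔP = 1013 − 910 = 103 mb.
V ≈ 6.5 × 103^0.612 = 6.5 × 17.06 ≈ 111 kt.
111 kt falls in the Category 3 band.

3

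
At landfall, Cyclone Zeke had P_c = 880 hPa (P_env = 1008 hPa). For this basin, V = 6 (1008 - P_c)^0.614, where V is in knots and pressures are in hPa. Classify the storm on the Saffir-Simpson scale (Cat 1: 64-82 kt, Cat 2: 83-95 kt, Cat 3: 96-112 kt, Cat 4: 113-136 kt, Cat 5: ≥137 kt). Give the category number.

ΔP = 1008 − 880 = 128 hPa.
V ≈ 6 × 128^0.614 = 6 × 19.67 ≈ 118 kt.
118 kt falls in the Category 4 band.

4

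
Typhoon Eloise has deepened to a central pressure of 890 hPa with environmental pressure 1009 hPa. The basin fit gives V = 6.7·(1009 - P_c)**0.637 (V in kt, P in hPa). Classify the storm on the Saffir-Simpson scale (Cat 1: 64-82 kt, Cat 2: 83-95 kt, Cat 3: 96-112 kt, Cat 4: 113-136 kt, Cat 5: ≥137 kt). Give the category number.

5

ΔP = 1009 − 890 = 119 hPa.
V ≈ 6.7 × 119^0.637 = 6.7 × 21.00 ≈ 141 kt.
141 kt falls in the Category 5 band.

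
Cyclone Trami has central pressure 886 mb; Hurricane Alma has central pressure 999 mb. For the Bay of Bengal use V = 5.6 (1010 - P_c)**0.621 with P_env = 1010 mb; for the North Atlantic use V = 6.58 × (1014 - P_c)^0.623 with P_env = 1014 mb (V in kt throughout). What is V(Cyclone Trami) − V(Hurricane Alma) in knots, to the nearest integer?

Cyclone Trami: ΔP = 124; V ≈ 5.6 × 124^0.621 ≈ 111.74 kt.
Hurricane Alma: ΔP = 15; V ≈ 6.58 × 15^0.623 ≈ 35.56 kt.
Difference ≈ 111.74 − 35.56 = 76.18 → 76 kt.

76 kt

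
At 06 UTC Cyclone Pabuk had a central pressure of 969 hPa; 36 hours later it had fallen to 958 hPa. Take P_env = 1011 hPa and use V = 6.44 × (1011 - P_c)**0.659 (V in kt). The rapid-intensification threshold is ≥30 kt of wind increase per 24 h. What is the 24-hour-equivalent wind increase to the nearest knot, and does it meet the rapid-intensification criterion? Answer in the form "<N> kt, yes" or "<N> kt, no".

8 kt, no

V₁: ΔP = 42, V ≈ 6.44 × 42^0.659 ≈ 75.61 kt.
V₂: ΔP = 53, V ≈ 6.44 × 53^0.659 ≈ 88.14 kt.
ΔV over 36 h = 12.53 kt → 24 h equivalent = 12.53 × 24/36 ≈ 8.35 kt.
8 kt < 30 kt ⇒ not rapid intensification.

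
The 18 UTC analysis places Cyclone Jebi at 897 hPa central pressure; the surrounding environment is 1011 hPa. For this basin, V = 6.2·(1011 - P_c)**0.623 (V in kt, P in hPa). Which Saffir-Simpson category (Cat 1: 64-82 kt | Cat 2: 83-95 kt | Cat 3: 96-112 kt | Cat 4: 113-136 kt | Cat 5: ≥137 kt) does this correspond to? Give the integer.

4

ΔP = 1011 − 897 = 114 hPa.
V ≈ 6.2 × 114^0.623 = 6.2 × 19.12 ≈ 119 kt.
119 kt falls in the Category 4 band.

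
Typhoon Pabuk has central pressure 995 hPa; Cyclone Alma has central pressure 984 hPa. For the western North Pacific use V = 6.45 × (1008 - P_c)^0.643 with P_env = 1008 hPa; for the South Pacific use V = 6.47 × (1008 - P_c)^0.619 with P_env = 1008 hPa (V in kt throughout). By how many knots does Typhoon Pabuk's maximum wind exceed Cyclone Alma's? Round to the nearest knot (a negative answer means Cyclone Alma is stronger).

Typhoon Pabuk: ΔP = 13; V ≈ 6.45 × 13^0.643 ≈ 33.56 kt.
Cyclone Alma: ΔP = 24; V ≈ 6.47 × 24^0.619 ≈ 46.27 kt.
Difference ≈ 33.56 − 46.27 = -12.71 → -13 kt.

-13 kt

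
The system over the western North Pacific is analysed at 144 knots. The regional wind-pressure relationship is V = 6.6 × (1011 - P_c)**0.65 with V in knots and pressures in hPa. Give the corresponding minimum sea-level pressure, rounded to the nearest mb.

896 mb

ΔP = (V / 6.6)^(1/0.65) = (144/6.6)^1.538.
144/6.6 = 21.818; 21.818^1.538 ≈ 114.74 mb.
P_c = 1011 − 114.74 = 896.26 ≈ 896 mb.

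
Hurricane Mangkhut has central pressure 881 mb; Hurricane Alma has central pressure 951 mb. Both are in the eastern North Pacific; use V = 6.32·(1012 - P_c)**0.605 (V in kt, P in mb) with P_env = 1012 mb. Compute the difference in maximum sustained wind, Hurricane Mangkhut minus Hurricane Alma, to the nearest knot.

Hurricane Mangkhut: ΔP = 131; V ≈ 6.32 × 131^0.605 ≈ 120.69 kt.
Hurricane Alma: ΔP = 61; V ≈ 6.32 × 61^0.605 ≈ 76.00 kt.
Difference ≈ 120.69 − 76.00 = 44.69 → 45 kt.

45 kt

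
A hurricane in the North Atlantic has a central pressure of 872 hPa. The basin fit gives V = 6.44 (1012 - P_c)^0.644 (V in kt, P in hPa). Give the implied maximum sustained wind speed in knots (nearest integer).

155 kt

ΔP = 1012 − 872 = 140 hPa.
140^0.644 ≈ 24.105.
V ≈ 6.44 × 24.105 ≈ 155.2 kt.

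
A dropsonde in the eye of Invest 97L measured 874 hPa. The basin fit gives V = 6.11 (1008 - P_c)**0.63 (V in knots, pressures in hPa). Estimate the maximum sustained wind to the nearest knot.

ΔP = 1008 − 874 = 134 hPa.
134^0.63 ≈ 21.881.
V ≈ 6.11 × 21.881 ≈ 133.7 kt.

134 kt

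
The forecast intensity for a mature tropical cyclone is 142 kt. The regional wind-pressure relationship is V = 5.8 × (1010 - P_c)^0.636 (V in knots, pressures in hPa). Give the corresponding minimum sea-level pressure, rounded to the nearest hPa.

ΔP = (V / 5.8)^(1/0.636) = (142/5.8)^1.572.
142/5.8 = 24.483; 24.483^1.572 ≈ 152.67 hPa.
P_c = 1010 − 152.67 = 857.33 ≈ 857 hPa.

857 hPa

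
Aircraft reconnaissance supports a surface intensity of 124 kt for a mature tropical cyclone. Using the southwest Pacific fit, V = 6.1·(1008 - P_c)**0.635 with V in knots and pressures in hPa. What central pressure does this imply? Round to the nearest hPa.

893 hPa

ΔP = (V / 6.1)^(1/0.635) = (124/6.1)^1.575.
124/6.1 = 20.328; 20.328^1.575 ≈ 114.81 hPa.
P_c = 1008 − 114.81 = 893.19 ≈ 893 hPa.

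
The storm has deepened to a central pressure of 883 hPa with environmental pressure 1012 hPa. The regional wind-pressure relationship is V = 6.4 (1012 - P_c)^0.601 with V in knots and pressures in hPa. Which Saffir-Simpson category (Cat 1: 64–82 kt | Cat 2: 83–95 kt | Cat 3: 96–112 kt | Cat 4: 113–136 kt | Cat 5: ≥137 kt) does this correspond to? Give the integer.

ΔP = 1012 − 883 = 129 hPa.
V ≈ 6.4 × 129^0.601 = 6.4 × 18.56 ≈ 119 kt.
119 kt falls in the Category 4 band.

4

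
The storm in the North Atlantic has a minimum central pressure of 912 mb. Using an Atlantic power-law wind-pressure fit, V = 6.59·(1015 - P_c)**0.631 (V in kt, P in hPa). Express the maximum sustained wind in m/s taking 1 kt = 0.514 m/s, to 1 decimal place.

63.1 m/s

ΔP = 1015 − 912 = 103 mb.
V ≈ 6.59 × 103^0.631 = 6.59 × 18.625 ≈ 122.740 kt.
122.740 × 0.514 ≈ 63.09 m/s → 63.1 m/s.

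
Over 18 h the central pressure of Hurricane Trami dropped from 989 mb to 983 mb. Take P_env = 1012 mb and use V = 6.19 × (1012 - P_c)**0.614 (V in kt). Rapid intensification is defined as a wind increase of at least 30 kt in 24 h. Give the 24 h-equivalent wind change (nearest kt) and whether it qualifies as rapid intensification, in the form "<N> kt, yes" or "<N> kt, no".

V₁: ΔP = 23, V ≈ 6.19 × 23^0.614 ≈ 42.44 kt.
V₂: ΔP = 29, V ≈ 6.19 × 29^0.614 ≈ 48.93 kt.
ΔV over 18 h = 6.49 kt → 24 h equivalent = 6.49 × 24/18 ≈ 8.65 kt.
9 kt < 30 kt ⇒ not rapid intensification.

9 kt, no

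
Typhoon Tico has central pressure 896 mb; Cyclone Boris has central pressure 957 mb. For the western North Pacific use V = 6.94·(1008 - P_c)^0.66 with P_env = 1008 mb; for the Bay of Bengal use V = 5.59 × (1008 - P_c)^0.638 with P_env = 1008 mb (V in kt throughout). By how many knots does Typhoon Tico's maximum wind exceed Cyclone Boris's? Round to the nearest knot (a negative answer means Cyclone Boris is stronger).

Typhoon Tico: ΔP = 112; V ≈ 6.94 × 112^0.66 ≈ 156.26 kt.
Cyclone Boris: ΔP = 51; V ≈ 5.59 × 51^0.638 ≈ 68.68 kt.
Difference ≈ 156.26 − 68.68 = 87.58 → 88 kt.

88 kt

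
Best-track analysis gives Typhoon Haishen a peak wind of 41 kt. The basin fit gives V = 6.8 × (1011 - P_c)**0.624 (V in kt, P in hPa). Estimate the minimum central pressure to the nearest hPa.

993 hPa

ΔP = (V / 6.8)^(1/0.624) = (41/6.8)^1.603.
41/6.8 = 6.029; 6.029^1.603 ≈ 17.80 hPa.
P_c = 1011 − 17.80 = 993.20 ≈ 993 hPa.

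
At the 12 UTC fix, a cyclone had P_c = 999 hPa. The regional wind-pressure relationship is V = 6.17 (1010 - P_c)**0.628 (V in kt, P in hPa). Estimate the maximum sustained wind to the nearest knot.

ΔP = 1010 − 999 = 11 hPa.
11^0.628 ≈ 4.508.
V ≈ 6.17 × 4.508 ≈ 27.8 kt.

28 kt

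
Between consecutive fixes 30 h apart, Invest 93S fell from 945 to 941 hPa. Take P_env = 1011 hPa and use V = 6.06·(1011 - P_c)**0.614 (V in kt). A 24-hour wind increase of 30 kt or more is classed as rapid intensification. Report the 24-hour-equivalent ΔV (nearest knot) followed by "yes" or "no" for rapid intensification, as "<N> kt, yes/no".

2 kt, no

V₁: ΔP = 66, V ≈ 6.06 × 66^0.614 ≈ 79.37 kt.
V₂: ΔP = 70, V ≈ 6.06 × 70^0.614 ≈ 82.29 kt.
ΔV over 30 h = 2.92 kt → 24 h equivalent = 2.92 × 24/30 ≈ 2.34 kt.
2 kt < 30 kt ⇒ not rapid intensification.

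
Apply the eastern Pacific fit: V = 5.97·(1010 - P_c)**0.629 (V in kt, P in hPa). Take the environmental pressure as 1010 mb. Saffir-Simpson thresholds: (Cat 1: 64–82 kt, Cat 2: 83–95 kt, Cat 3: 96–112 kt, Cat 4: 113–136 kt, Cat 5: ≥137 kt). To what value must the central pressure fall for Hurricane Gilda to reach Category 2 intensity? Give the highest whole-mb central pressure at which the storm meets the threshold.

Category 2 begins at V = 83 kt.
Required ΔP = (83/5.97)^(1/0.629) = 13.903^1.590 ≈ 65.67 mb.
P_c ≤ 1010 − 65.67 = 944.33, so the highest integer P_c is 944 mb.

944 mb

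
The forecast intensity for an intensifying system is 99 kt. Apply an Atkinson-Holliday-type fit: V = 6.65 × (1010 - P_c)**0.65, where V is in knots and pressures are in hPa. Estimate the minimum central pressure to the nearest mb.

ΔP = (V / 6.65)^(1/0.65) = (99/6.65)^1.538.
99/6.65 = 14.887; 14.887^1.538 ≈ 63.73 mb.
P_c = 1010 − 63.73 = 946.27 ≈ 946 mb.

946 mb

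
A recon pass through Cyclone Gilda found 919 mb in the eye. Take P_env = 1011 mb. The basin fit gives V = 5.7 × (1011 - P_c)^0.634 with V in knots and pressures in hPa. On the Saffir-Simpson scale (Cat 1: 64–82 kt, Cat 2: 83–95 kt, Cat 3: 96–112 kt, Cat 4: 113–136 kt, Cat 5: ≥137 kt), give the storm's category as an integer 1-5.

3

ΔP = 1011 − 919 = 92 mb.
V ≈ 5.7 × 92^0.634 = 5.7 × 17.58 ≈ 100 kt.
100 kt falls in the Category 3 band.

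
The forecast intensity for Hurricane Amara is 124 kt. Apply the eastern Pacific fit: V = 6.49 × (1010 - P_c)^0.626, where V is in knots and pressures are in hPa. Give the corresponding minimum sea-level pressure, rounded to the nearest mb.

ΔP = (V / 6.49)^(1/0.626) = (124/6.49)^1.597.
124/6.49 = 19.106; 19.106^1.597 ≈ 111.33 mb.
P_c = 1010 − 111.33 = 898.67 ≈ 899 mb.

899 mb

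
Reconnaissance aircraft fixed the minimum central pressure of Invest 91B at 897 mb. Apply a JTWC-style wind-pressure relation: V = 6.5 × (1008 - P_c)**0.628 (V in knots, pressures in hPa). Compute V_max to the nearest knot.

125 kt

ΔP = 1008 − 897 = 111 mb.
111^0.628 ≈ 19.251.
V ≈ 6.5 × 19.251 ≈ 125.1 kt.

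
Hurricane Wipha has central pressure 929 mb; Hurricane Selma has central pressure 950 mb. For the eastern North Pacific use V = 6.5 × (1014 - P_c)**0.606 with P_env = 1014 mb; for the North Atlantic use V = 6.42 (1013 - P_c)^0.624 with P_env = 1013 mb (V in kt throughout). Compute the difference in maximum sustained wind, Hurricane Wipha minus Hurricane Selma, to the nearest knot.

11 kt

Hurricane Wipha: ΔP = 85; V ≈ 6.5 × 85^0.606 ≈ 95.97 kt.
Hurricane Selma: ΔP = 63; V ≈ 6.42 × 63^0.624 ≈ 85.18 kt.
Difference ≈ 95.97 − 85.18 = 10.79 → 11 kt.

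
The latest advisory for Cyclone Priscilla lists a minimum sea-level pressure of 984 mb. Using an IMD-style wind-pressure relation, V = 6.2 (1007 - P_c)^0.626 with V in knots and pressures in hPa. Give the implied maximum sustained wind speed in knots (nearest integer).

ΔP = 1007 − 984 = 23 mb.
23^0.626 ≈ 7.119.
V ≈ 6.2 × 7.119 ≈ 44.1 kt.

44 kt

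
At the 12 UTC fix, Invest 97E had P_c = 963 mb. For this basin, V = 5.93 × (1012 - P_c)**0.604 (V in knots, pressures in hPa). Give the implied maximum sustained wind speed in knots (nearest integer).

ΔP = 1012 − 963 = 49 mb.
49^0.604 ≈ 10.492.
V ≈ 5.93 × 10.492 ≈ 62.2 kt.

62 kt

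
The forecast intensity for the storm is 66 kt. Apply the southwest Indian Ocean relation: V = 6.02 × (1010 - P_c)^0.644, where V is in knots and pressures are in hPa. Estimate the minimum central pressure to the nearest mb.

969 mb

ΔP = (V / 6.02)^(1/0.644) = (66/6.02)^1.553.
66/6.02 = 10.963; 10.963^1.553 ≈ 41.19 mb.
P_c = 1010 − 41.19 = 968.81 ≈ 969 mb.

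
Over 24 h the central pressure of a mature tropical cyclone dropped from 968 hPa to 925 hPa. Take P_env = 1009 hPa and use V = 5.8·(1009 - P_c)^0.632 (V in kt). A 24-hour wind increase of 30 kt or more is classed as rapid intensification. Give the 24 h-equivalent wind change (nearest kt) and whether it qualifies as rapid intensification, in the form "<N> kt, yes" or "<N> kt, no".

35 kt, yes

V₁: ΔP = 41, V ≈ 5.8 × 41^0.632 ≈ 60.63 kt.
V₂: ΔP = 84, V ≈ 5.8 × 84^0.632 ≈ 95.41 kt.
ΔV over 24 h = 34.78 kt → 24 h equivalent = 34.78 × 24/24 ≈ 34.78 kt.
35 kt ≥ 30 kt ⇒ rapid intensification.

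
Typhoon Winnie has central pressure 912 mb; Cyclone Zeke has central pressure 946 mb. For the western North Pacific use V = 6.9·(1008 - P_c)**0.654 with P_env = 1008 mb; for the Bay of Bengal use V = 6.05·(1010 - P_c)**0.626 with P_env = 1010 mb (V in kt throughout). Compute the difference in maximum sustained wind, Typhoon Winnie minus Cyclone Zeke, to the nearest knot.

55 kt

Typhoon Winnie: ΔP = 96; V ≈ 6.9 × 96^0.654 ≈ 136.54 kt.
Cyclone Zeke: ΔP = 64; V ≈ 6.05 × 64^0.626 ≈ 81.74 kt.
Difference ≈ 136.54 − 81.74 = 54.80 → 55 kt.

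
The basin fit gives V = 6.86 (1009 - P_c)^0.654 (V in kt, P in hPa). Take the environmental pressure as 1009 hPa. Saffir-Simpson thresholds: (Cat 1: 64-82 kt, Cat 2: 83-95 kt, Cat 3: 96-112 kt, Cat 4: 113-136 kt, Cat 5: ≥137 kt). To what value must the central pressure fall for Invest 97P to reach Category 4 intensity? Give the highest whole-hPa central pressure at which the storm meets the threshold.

Category 4 begins at V = 113 kt.
Required ΔP = (113/6.86)^(1/0.654) = 16.472^1.529 ≈ 72.52 hPa.
P_c ≤ 1009 − 72.52 = 936.48, so the highest integer P_c is 936 hPa.

936 hPa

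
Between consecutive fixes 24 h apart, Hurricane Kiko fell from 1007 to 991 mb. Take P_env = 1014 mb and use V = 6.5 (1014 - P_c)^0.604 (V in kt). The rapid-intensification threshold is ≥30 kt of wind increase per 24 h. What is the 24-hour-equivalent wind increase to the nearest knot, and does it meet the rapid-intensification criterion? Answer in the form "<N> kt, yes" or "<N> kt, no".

V₁: ΔP = 7, V ≈ 6.5 × 7^0.604 ≈ 21.05 kt.
V₂: ΔP = 23, V ≈ 6.5 × 23^0.604 ≈ 43.19 kt.
ΔV over 24 h = 22.14 kt → 24 h equivalent = 22.14 × 24/24 ≈ 22.14 kt.
22 kt < 30 kt ⇒ not rapid intensification.

22 kt, no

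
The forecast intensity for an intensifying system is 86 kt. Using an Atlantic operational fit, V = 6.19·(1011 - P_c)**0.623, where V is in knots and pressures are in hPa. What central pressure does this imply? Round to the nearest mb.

943 mb

ΔP = (V / 6.19)^(1/0.623) = (86/6.19)^1.605.
86/6.19 = 13.893; 13.893^1.605 ≈ 68.29 mb.
P_c = 1011 − 68.29 = 942.71 ≈ 943 mb.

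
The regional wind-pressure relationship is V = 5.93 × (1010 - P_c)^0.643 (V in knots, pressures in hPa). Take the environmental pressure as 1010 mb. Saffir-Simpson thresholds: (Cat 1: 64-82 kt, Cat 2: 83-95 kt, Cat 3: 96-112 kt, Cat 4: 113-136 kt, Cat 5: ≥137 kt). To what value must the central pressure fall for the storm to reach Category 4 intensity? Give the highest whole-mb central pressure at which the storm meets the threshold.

Category 4 begins at V = 113 kt.
Required ΔP = (113/5.93)^(1/0.643) = 19.056^1.555 ≈ 97.88 mb.
P_c ≤ 1010 − 97.88 = 912.12, so the highest integer P_c is 912 mb.

912 mb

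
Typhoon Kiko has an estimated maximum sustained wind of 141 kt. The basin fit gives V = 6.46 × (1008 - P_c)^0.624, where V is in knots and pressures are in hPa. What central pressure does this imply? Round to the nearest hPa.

ΔP = (V / 6.46)^(1/0.624) = (141/6.46)^1.603.
141/6.46 = 21.827; 21.827^1.603 ≈ 139.90 hPa.
P_c = 1008 − 139.90 = 868.10 ≈ 868 hPa.

868 hPa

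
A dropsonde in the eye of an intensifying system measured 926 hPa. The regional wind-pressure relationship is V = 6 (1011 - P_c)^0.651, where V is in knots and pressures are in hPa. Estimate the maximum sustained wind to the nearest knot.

108 kt

ΔP = 1011 − 926 = 85 hPa.
85^0.651 ≈ 18.032.
V ≈ 6 × 18.032 ≈ 108.2 kt.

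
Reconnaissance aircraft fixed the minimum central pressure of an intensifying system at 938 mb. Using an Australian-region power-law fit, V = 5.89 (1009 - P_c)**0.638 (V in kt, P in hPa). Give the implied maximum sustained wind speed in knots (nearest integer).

ΔP = 1009 − 938 = 71 mb.
71^0.638 ≈ 15.174.
V ≈ 5.89 × 15.174 ≈ 89.4 kt.

89 kt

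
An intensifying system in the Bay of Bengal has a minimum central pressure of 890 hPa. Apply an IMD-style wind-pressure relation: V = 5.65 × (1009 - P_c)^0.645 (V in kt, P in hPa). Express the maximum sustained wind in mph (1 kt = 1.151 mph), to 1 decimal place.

141.9 mph

ΔP = 1009 − 890 = 119 hPa.
V ≈ 5.65 × 119^0.645 = 5.65 × 21.814 ≈ 123.247 kt.
123.247 × 1.151 ≈ 141.86 mph → 141.9 mph.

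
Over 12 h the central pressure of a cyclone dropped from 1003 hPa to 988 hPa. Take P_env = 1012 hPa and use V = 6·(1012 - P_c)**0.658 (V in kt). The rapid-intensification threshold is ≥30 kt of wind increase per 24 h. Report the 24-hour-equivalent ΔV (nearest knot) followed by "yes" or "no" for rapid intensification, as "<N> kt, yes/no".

V₁: ΔP = 9, V ≈ 6 × 9^0.658 ≈ 25.47 kt.
V₂: ΔP = 24, V ≈ 6 × 24^0.658 ≈ 48.57 kt.
ΔV over 12 h = 23.10 kt → 24 h equivalent = 23.10 × 24/12 ≈ 46.20 kt.
46 kt ≥ 30 kt ⇒ rapid intensification.

46 kt, yes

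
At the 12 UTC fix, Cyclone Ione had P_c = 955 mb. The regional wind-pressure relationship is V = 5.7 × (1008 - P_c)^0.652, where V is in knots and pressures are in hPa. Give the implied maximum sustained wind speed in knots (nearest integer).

76 kt

ΔP = 1008 − 955 = 53 mb.
53^0.652 ≈ 13.312.
V ≈ 5.7 × 13.312 ≈ 75.9 kt.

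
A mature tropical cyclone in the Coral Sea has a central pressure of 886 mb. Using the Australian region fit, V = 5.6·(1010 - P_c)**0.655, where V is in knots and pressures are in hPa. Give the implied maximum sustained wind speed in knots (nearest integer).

132 kt

ΔP = 1010 − 886 = 124 mb.
124^0.655 ≈ 23.507.
V ≈ 5.6 × 23.507 ≈ 131.6 kt.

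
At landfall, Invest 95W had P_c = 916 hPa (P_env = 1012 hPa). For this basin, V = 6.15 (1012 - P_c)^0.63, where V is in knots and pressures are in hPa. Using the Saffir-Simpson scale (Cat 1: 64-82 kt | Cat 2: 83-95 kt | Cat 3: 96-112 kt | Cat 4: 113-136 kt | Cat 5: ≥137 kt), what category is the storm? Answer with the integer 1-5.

3

ΔP = 1012 − 916 = 96 hPa.
V ≈ 6.15 × 96^0.63 = 6.15 × 17.73 ≈ 109 kt.
109 kt falls in the Category 3 band.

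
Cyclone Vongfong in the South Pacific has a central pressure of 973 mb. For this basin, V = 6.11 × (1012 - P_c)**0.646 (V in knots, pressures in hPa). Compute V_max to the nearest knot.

65 kt

ΔP = 1012 − 973 = 39 mb.
39^0.646 ≈ 10.662.
V ≈ 6.11 × 10.662 ≈ 65.1 kt.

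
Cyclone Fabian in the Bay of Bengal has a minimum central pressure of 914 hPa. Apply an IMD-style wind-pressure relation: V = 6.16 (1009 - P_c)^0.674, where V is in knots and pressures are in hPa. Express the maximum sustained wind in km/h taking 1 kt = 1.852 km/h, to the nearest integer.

ΔP = 1009 − 914 = 95 hPa.
V ≈ 6.16 × 95^0.674 = 6.16 × 21.527 ≈ 132.607 kt.
132.607 × 1.852 ≈ 245.59 km/h → 246 km/h.

246 km/h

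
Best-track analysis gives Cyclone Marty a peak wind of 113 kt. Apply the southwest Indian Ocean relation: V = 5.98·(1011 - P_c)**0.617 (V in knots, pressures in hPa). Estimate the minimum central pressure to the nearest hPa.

894 hPa

ΔP = (V / 5.98)^(1/0.617) = (113/5.98)^1.621.
113/5.98 = 18.896; 18.896^1.621 ≈ 117.13 hPa.
P_c = 1011 − 117.13 = 893.87 ≈ 894 hPa.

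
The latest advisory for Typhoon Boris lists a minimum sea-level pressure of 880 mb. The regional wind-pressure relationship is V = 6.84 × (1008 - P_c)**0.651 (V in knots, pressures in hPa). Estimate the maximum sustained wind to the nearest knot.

161 kt

ΔP = 1008 − 880 = 128 mb.
128^0.651 ≈ 23.539.
V ≈ 6.84 × 23.539 ≈ 161.0 kt.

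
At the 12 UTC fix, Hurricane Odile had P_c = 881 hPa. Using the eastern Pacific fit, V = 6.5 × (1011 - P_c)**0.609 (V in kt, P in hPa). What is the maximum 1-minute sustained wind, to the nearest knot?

126 kt

ΔP = 1011 − 881 = 130 hPa.
130^0.609 ≈ 19.382.
V ≈ 6.5 × 19.382 ≈ 126.0 kt.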